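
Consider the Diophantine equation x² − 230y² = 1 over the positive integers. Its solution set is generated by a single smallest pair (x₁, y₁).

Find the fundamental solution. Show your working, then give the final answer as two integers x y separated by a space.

91 6

[15; 6,30] for √230; ℓ=2 ⇒ convergent index 1
k=0  a_k=15  p_k/q_k = 15/1
k=1  a_k=6  p_k/q_k = 91/6
(x₁, y₁) = (91, 6);  91² − 230·6² = 1 ✓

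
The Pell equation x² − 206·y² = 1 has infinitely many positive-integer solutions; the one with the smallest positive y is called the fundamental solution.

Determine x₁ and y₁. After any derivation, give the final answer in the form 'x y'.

√206 = [14; 2,1,5,14,5,1,2,28, …], period ℓ=8 (even) → k=7
step 0: (14, 1)  from 14·(1,0) + (0,1)
step 1: (29, 2)  from 2·(14,1) + (1,0)
step 2: (43, 3)  from 1·(29,2) + (14,1)
…
step 4: (3459, 241)  from 14·(244,17) + (43,3)
step 5: (17539, 1222)  from 5·(3459,241) + (244,17)
step 6: (20998, 1463)  from 1·(17539,1222) + (3459,241)
step 7: (59535, 4148)  from 2·(20998,1463) + (17539,1222)
→ (59535, 4148).  Check: 59535²=3544416225, 206·4148²=3544416224, difference 1.

59535 4148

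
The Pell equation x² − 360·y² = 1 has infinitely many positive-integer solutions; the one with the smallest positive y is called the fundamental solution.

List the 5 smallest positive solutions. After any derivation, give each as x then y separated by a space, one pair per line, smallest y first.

19 1
721 38
27379 1443
1039681 54796
39480499 2080805

[18; 1,36] for √360; ℓ=2 ⇒ convergent index 1
step 0: (18, 1)  from 18·(1,0) + (0,1)
step 1: (19, 1)  from 1·(18,1) + (1,0)
(x₁, y₁) = (19, 1);  19² − 360·1² = 1 ✓
(x_2, y_2) = (19·19 + 360·1·1, 19·1 + 1·19) = (721, 38)
(x_3, y_3) = (19·721 + 360·1·38, 19·38 + 1·721) = (27379, 1443)
(x_4, y_4) = (19·27379 + 360·1·1443, 19·1443 + 1·27379) = (1039681, 54796)
(x_5, y_5) = (19·1039681 + 360·1·54796, 19·54796 + 1·1039681) = (39480499, 2080805)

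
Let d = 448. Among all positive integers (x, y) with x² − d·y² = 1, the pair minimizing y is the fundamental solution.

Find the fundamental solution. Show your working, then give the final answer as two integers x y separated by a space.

[21; 6,42] for √448; ℓ=2 ⇒ convergent index 1
k=0  a_k=21  p_k/q_k = 21/1
k=1  a_k=6  p_k/q_k = 127/6
fundamental: x₁=127, y₁=6  (since 16129 − 448·36 = 1)

127 6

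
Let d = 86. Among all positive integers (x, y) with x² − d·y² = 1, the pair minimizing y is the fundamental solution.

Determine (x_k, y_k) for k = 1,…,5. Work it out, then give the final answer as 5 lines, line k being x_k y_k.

10405 1122
216528049 23348820
4505948689285 485888943078
93768792007492801 10111348882104360
1951328557169976499525 210417169750702788522

√86 → a₀=9, period (3,1,1,1,8,1,1,1,3,18); ℓ=10 even so k=9
step 0: (9, 1)  from 9·(1,0) + (0,1)
step 1: (28, 3)  from 3·(9,1) + (1,0)
step 2: (37, 4)  from 1·(28,3) + (9,1)
…
step 4: (102, 11)  from 1·(65,7) + (37,4)
…
step 6: (983, 106)  from 1·(881,95) + (102,11)
step 7: (1864, 201)  from 1·(983,106) + (881,95)
step 8: (2847, 307)  from 1·(1864,201) + (983,106)
step 9: (10405, 1122)  from 3·(2847,307) + (1864,201)
fundamental: x₁=10405, y₁=1122  (since 108264025 − 86·1258884 = 1)
(10405+1122√86)^2 = 216528049 + 23348820√86
(10405+1122√86)^3 = 4505948689285 + 485888943078√86
(10405+1122√86)^4 = 93768792007492801 + 10111348882104360√86
(10405+1122√86)^5 = 1951328557169976499525 + 210417169750702788522√86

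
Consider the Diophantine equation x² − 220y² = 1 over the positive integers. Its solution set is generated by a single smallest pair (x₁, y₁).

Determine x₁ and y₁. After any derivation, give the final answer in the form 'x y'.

√220 → a₀=14, period (1,4,1,28); ℓ=4 even so k=3
k=0  a_k=14  p_k/q_k = 14/1
k=1  a_k=1  p_k/q_k = 15/1
k=2  a_k=4  p_k/q_k = 74/5
k=3  a_k=1  p_k/q_k = 89/6
fundamental: x₁=89, y₁=6  (since 7921 − 220·36 = 1)

89 6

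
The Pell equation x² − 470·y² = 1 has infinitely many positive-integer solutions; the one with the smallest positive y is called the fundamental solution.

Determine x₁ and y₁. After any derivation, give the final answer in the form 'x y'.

d=470: √d = [21; 1,2,8,2,1,42] (ℓ=6, even), read p_5/q_5
step 0: (21, 1)  from 21·(1,0) + (0,1)
step 1: (22, 1)  from 1·(21,1) + (1,0)
…
step 4: (1149, 53)  from 2·(542,25) + (65,3)
step 5: (1691, 78)  from 1·(1149,53) + (542,25)
(x₁, y₁) = (1691, 78);  1691² − 470·78² = 1 ✓

1691 78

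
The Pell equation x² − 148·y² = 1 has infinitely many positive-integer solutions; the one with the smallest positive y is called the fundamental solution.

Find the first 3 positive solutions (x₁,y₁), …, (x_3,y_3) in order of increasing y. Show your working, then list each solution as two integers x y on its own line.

73 6
10657 876
1555849 127890

[12; 6,24] for √148; ℓ=2 ⇒ convergent index 1
step 0: (12, 1)  from 12·(1,0) + (0,1)
step 1: (73, 6)  from 6·(12,1) + (1,0)
fundamental: x₁=73, y₁=6  (since 5329 − 148·36 = 1)
k=2:  x_2 = 73·73+148·6·6 = 10657,  y_2 = 73·6+6·73 = 876
k=3:  x_3 = 73·10657+148·6·876 = 1555849,  y_3 = 73·876+6·10657 = 127890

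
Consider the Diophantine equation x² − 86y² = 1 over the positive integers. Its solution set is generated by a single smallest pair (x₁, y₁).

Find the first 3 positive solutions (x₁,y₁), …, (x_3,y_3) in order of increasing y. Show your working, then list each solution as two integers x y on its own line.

10405 1122
216528049 23348820
4505948689285 485888943078

√86 → a₀=9, period (3,1,1,1,8,1,1,1,3,18); ℓ=10 even so k=9
k=0  a_k=9  p_k/q_k = 9/1
…
k=2  a_k=1  p_k/q_k = 37/4
k=3  a_k=1  p_k/q_k = 65/7
k=4  a_k=1  p_k/q_k = 102/11
…
k=6  a_k=1  p_k/q_k = 983/106
…
k=8  a_k=1  p_k/q_k = 2847/307
k=9  a_k=3  p_k/q_k = 10405/1122
fundamental: x₁=10405, y₁=1122  (since 108264025 − 86·1258884 = 1)
(x_2, y_2) = (10405·10405 + 86·1122·1122, 10405·1122 + 1122·10405) = (216528049, 23348820)
(x_3, y_3) = (10405·216528049 + 86·1122·23348820, 10405·23348820 + 1122·216528049) = (4505948689285, 485888943078)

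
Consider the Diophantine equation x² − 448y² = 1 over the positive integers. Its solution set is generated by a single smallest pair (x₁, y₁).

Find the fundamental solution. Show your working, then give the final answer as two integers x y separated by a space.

127 6

√448 = [21; 6,42, …], period ℓ=2 (even) → k=1
k=0  a_k=21  p_k/q_k = 21/1
k=1  a_k=6  p_k/q_k = 127/6
fundamental: x₁=127, y₁=6  (since 16129 − 448·36 = 1)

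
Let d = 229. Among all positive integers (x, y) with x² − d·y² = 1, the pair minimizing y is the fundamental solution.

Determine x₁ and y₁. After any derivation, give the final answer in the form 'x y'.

5848201 386460

[15; 7,1,1,7,30] for √229; ℓ=5 ⇒ convergent index 9
a_0=15:  p_0=15·1+0=15,  q_0=15·0+1=1
a_1=7:  p_1=7·15+1=106,  q_1=7·1+0=7
…
a_4=7:  p_4=7·227+121=1710,  q_4=7·15+8=113
a_5=30:  p_5=30·1710+227=51527,  q_5=30·113+15=3405
…
a_8=1:  p_8=1·413926+362399=776325,  q_8=1·27353+23948=51301
a_9=7:  p_9=7·776325+413926=5848201,  q_9=7·51301+27353=386460
(x₁, y₁) = (5848201, 386460);  5848201² − 229·386460² = 1 ✓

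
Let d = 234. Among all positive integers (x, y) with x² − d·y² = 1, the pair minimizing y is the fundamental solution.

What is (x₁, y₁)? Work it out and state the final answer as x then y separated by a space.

√234 → a₀=15, period (3,2,1,2,1,2,3,30); ℓ=8 even so k=7
k=0  a_k=15  p_k/q_k = 15/1
…
k=2  a_k=2  p_k/q_k = 107/7
k=3  a_k=1  p_k/q_k = 153/10
…
k=6  a_k=2  p_k/q_k = 1545/101
k=7  a_k=3  p_k/q_k = 5201/340
→ (5201, 340).  Check: 5201²=27050401, 234·340²=27050400, difference 1.

5201 340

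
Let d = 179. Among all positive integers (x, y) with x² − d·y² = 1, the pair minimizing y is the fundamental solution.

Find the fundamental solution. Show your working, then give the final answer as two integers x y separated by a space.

√179 = [13; 2,1,1,1,3,…,1,2,26, …], period ℓ=14 (even) → k=13
i=0: a=13 ⇒ p=13, q=1
i=1: a=2 ⇒ p=27, q=2
…
i=3: a=1 ⇒ p=67, q=5
i=4: a=1 ⇒ p=107, q=8
i=5: a=3 ⇒ p=388, q=29
i=6: a=5 ⇒ p=2047, q=153
i=7: a=13 ⇒ p=26999, q=2018
i=8: a=5 ⇒ p=137042, q=10243
i=9: a=3 ⇒ p=438125, q=32747
…
i=12: a=1 ⇒ p=1588459, q=118727
i=13: a=2 ⇒ p=4190210, q=313191
fundamental: x₁=4190210, y₁=313191  (since 17557859844100 − 179·98088602481 = 1)

4190210 313191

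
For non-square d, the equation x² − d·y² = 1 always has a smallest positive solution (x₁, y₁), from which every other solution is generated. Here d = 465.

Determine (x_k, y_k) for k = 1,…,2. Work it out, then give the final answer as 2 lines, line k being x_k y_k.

√465 = [21; 1,1,3,2,2,2,3,1,1,42, …], period ℓ=10 (even) → k=9
k=0  a_k=21  p_k/q_k = 21/1
k=1  a_k=1  p_k/q_k = 22/1
…
k=5  a_k=2  p_k/q_k = 841/39
…
k=8  a_k=1  p_k/q_k = 8949/415
k=9  a_k=1  p_k/q_k = 15871/736
(x₁, y₁) = (15871, 736);  15871² − 465·736² = 1 ✓
(x_2, y_2) = (15871·15871 + 465·736·736, 15871·736 + 736·15871) = (503777281, 23362112)

15871 736
503777281 23362112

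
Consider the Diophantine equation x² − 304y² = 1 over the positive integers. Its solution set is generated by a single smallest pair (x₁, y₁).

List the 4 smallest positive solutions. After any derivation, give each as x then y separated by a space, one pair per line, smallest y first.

57799 3315
6681448801 383207370
772362118440199 44298005553945
89283516160768675201 5120760845641726740

[17; 2,3,2,1,1,1,1,1,2,3,2,34] for √304; ℓ=12 ⇒ convergent index 11
k=0  a_k=17  p_k/q_k = 17/1
k=1  a_k=2  p_k/q_k = 35/2
k=2  a_k=3  p_k/q_k = 122/7
k=3  a_k=2  p_k/q_k = 279/16
k=4  a_k=1  p_k/q_k = 401/23
k=5  a_k=1  p_k/q_k = 680/39
k=6  a_k=1  p_k/q_k = 1081/62
…
k=8  a_k=1  p_k/q_k = 2842/163
k=9  a_k=2  p_k/q_k = 7445/427
k=10  a_k=3  p_k/q_k = 25177/1444
k=11  a_k=2  p_k/q_k = 57799/3315
(x₁, y₁) = (57799, 3315);  57799² − 304·3315² = 1 ✓
(x_2, y_2) = (57799·57799 + 304·3315·3315, 57799·3315 + 3315·57799) = (6681448801, 383207370)
(x_3, y_3) = (57799·6681448801 + 304·3315·383207370, 57799·383207370 + 3315·6681448801) = (772362118440199, 44298005553945)
(x_4, y_4) = (57799·772362118440199 + 304·3315·44298005553945, 57799·44298005553945 + 3315·772362118440199) = (89283516160768675201, 5120760845641726740)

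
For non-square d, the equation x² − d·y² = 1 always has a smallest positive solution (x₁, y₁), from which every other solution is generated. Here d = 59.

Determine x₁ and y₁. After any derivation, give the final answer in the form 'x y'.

[7; 1,2,7,2,1,14] for √59; ℓ=6 ⇒ convergent index 5
a_0=7:  p_0=7·1+0=7,  q_0=7·0+1=1
a_1=1:  p_1=1·7+1=8,  q_1=1·1+0=1
…
a_4=2:  p_4=2·169+23=361,  q_4=2·22+3=47
a_5=1:  p_5=1·361+169=530,  q_5=1·47+22=69
(x₁, y₁) = (530, 69);  530² − 59·69² = 1 ✓

530 69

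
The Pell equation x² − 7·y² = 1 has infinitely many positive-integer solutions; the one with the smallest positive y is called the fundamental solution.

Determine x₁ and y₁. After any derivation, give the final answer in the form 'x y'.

[2; 1,1,1,4] for √7; ℓ=4 ⇒ convergent index 3
step 0: (2, 1)  from 2·(1,0) + (0,1)
…
step 2: (5, 2)  from 1·(3,1) + (2,1)
step 3: (8, 3)  from 1·(5,2) + (3,1)
→ (8, 3).  Check: 8²=64, 7·3²=63, difference 1.

8 3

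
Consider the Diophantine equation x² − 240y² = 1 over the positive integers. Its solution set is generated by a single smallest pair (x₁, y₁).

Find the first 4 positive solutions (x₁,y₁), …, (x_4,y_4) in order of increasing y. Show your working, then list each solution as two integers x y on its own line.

31 2
1921 124
119071 7686
7380481 476408

[15; 2,30] for √240; ℓ=2 ⇒ convergent index 1
step 0: (15, 1)  from 15·(1,0) + (0,1)
step 1: (31, 2)  from 2·(15,1) + (1,0)
(x₁, y₁) = (31, 2);  31² − 240·2² = 1 ✓
n=2: (31,2)∘(31,2) = (31·31+240·2·2, 31·2+2·31) = (1921,124)
n=3: (1921,124)∘(31,2) = (31·1921+240·2·124, 31·124+2·1921) = (119071,7686)
n=4: (119071,7686)∘(31,2) = (31·119071+240·2·7686, 31·7686+2·119071) = (7380481,476408)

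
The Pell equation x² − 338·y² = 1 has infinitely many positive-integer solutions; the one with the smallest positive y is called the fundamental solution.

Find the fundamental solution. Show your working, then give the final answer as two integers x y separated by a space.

√338 → a₀=18, period (2,1,1,2,36); ℓ=5 odd so k=9
i=0: a=18 ⇒ p=18, q=1
…
i=2: a=1 ⇒ p=55, q=3
i=3: a=1 ⇒ p=92, q=5
i=4: a=2 ⇒ p=239, q=13
i=5: a=36 ⇒ p=8696, q=473
…
i=7: a=1 ⇒ p=26327, q=1432
i=8: a=1 ⇒ p=43958, q=2391
i=9: a=2 ⇒ p=114243, q=6214
(x₁, y₁) = (114243, 6214);  114243² − 338·6214² = 1 ✓

114243 6214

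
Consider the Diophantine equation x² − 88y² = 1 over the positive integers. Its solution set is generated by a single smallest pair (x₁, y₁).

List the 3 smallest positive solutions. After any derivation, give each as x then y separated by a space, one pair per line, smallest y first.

197 21
77617 8274
30580901 3259935

√88 = [9; 2,1,1,1,2,18, …], period ℓ=6 (even) → k=5
a_0=9:  p_0=9·1+0=9,  q_0=9·0+1=1
a_1=2:  p_1=2·9+1=19,  q_1=2·1+0=2
a_2=1:  p_2=1·19+9=28,  q_2=1·2+1=3
a_3=1:  p_3=1·28+19=47,  q_3=1·3+2=5
a_4=1:  p_4=1·47+28=75,  q_4=1·5+3=8
a_5=2:  p_5=2·75+47=197,  q_5=2·8+5=21
(x₁, y₁) = (197, 21);  197² − 88·21² = 1 ✓
n=2: (197,21)∘(197,21) = (197·197+88·21·21, 197·21+21·197) = (77617,8274)
n=3: (77617,8274)∘(197,21) = (197·77617+88·21·8274, 197·8274+21·77617) = (30580901,3259935)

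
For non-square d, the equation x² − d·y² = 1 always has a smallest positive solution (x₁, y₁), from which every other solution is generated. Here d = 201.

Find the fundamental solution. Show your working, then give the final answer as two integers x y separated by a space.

515095 36332

√201 → a₀=14, period (5,1,1,1,2,…,1,5,28); ℓ=14 even so k=13
i=0: a=14 ⇒ p=14, q=1
i=1: a=5 ⇒ p=71, q=5
i=2: a=1 ⇒ p=85, q=6
…
i=4: a=1 ⇒ p=241, q=17
i=5: a=2 ⇒ p=638, q=45
i=6: a=1 ⇒ p=879, q=62
…
i=8: a=1 ⇒ p=8549, q=603
i=9: a=2 ⇒ p=24768, q=1747
i=10: a=1 ⇒ p=33317, q=2350
i=11: a=1 ⇒ p=58085, q=4097
i=12: a=1 ⇒ p=91402, q=6447
i=13: a=5 ⇒ p=515095, q=36332
fundamental: x₁=515095, y₁=36332  (since 265322859025 − 201·1320014224 = 1)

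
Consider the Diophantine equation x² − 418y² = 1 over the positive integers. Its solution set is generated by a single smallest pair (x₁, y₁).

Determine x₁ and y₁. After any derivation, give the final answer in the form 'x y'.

33857 1656

d=418: √d = [20; 2,4,20,4,2,40] (ℓ=6, even), read p_5/q_5
step 0: (20, 1)  from 20·(1,0) + (0,1)
step 1: (41, 2)  from 2·(20,1) + (1,0)
step 2: (184, 9)  from 4·(41,2) + (20,1)
…
step 4: (15068, 737)  from 4·(3721,182) + (184,9)
step 5: (33857, 1656)  from 2·(15068,737) + (3721,182)
fundamental: x₁=33857, y₁=1656  (since 1146296449 − 418·2742336 = 1)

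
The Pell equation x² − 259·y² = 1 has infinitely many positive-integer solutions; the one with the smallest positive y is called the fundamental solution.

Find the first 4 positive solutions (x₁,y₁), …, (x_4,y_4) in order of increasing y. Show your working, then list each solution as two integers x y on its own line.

√259 = [16; 10,1,2,3,4,3,2,1,10,32, …], period ℓ=10 (even) → k=9
i=0: a=16 ⇒ p=16, q=1
i=1: a=10 ⇒ p=161, q=10
i=2: a=1 ⇒ p=177, q=11
…
i=4: a=3 ⇒ p=1722, q=107
i=5: a=4 ⇒ p=7403, q=460
i=6: a=3 ⇒ p=23931, q=1487
i=7: a=2 ⇒ p=55265, q=3434
i=8: a=1 ⇒ p=79196, q=4921
i=9: a=10 ⇒ p=847225, q=52644
fundamental: x₁=847225, y₁=52644  (since 717790200625 − 259·2771390736 = 1)
(x_2, y_2) = (847225·847225 + 259·52644·52644, 847225·52644 + 52644·847225) = (1435580401249, 89202625800)
(x_3, y_3) = (847225·1435580401249 + 259·52644·89202625800, 847225·89202625800 + 52644·1435580401249) = (2432519210895520825, 151149389286757356)
(x_4, y_4) = (847225·2432519210895520825 + 259·52644·151149389286757356, 847225·151149389286757356 + 52644·2432519210895520825) = (4121782176900479681520001, 256115082676856799248400)

847225 52644
1435580401249 89202625800
2432519210895520825 151149389286757356
4121782176900479681520001 256115082676856799248400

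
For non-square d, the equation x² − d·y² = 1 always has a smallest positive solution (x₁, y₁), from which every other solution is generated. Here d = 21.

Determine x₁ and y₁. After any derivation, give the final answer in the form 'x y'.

55 12

d=21: √d = [4; 1,1,2,1,1,8] (ℓ=6, even), read p_5/q_5
step 0: (4, 1)  from 4·(1,0) + (0,1)
…
step 4: (32, 7)  from 1·(23,5) + (9,2)
step 5: (55, 12)  from 1·(32,7) + (23,5)
fundamental: x₁=55, y₁=12  (since 3025 − 21·144 = 1)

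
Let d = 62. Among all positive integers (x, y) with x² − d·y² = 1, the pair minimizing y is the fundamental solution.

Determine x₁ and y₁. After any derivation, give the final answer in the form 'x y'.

d=62: √d = [7; 1,6,1,14] (ℓ=4, even), read p_3/q_3
k=0  a_k=7  p_k/q_k = 7/1
k=1  a_k=1  p_k/q_k = 8/1
k=2  a_k=6  p_k/q_k = 55/7
k=3  a_k=1  p_k/q_k = 63/8
(x₁, y₁) = (63, 8);  63² − 62·8² = 1 ✓

63 8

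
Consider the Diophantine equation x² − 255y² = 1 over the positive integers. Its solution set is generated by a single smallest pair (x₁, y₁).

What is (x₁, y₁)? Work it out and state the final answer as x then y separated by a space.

16 1

[15; 1,30] for √255; ℓ=2 ⇒ convergent index 1
step 0: (15, 1)  from 15·(1,0) + (0,1)
step 1: (16, 1)  from 1·(15,1) + (1,0)
→ (16, 1).  Check: 16²=256, 255·1²=255, difference 1.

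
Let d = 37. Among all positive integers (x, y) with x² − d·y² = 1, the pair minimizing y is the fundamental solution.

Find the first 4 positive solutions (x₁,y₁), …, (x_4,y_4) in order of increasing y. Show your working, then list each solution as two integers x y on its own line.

d=37: √d = [6; 12] (ℓ=1, odd), read p_1/q_1
i=0: a=6 ⇒ p=6, q=1
i=1: a=12 ⇒ p=73, q=12
→ (73, 12).  Check: 73²=5329, 37·12²=5328, difference 1.
(x_2, y_2) = (73·73 + 37·12·12, 73·12 + 12·73) = (10657, 1752)
(x_3, y_3) = (73·10657 + 37·12·1752, 73·1752 + 12·10657) = (1555849, 255780)
(x_4, y_4) = (73·1555849 + 37·12·255780, 73·255780 + 12·1555849) = (227143297, 37342128)

73 12
10657 1752
1555849 255780
227143297 37342128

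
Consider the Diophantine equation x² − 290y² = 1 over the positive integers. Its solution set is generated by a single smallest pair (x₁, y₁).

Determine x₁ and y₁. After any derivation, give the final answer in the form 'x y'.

d=290: √d = [17; 34] (ℓ=1, odd), read p_1/q_1
step 0: (17, 1)  from 17·(1,0) + (0,1)
step 1: (579, 34)  from 34·(17,1) + (1,0)
(x₁, y₁) = (579, 34);  579² − 290·34² = 1 ✓

579 34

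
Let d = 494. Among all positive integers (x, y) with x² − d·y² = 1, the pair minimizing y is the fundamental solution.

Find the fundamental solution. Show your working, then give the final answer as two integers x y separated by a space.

73035 3286

[22; 4,2,2,1,2,1,2,2,4,44] for √494; ℓ=10 ⇒ convergent index 9
k=0  a_k=22  p_k/q_k = 22/1
k=1  a_k=4  p_k/q_k = 89/4
k=2  a_k=2  p_k/q_k = 200/9
…
k=4  a_k=1  p_k/q_k = 689/31
k=5  a_k=2  p_k/q_k = 1867/84
k=6  a_k=1  p_k/q_k = 2556/115
k=7  a_k=2  p_k/q_k = 6979/314
k=8  a_k=2  p_k/q_k = 16514/743
k=9  a_k=4  p_k/q_k = 73035/3286
(x₁, y₁) = (73035, 3286);  73035² − 494·3286² = 1 ✓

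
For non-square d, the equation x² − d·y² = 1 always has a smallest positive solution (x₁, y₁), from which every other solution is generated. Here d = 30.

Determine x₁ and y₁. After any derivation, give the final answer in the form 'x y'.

11 2

√30 → a₀=5, period (2,10); ℓ=2 even so k=1
step 0: (5, 1)  from 5·(1,0) + (0,1)
step 1: (11, 2)  from 2·(5,1) + (1,0)
→ (11, 2).  Check: 11²=121, 30·2²=120, difference 1.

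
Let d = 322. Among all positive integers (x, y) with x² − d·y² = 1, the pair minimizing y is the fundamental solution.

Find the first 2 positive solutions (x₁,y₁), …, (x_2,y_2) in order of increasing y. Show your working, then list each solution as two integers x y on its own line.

√322 → a₀=17, period (1,16,1,34); ℓ=4 even so k=3
k=0  a_k=17  p_k/q_k = 17/1
…
k=2  a_k=16  p_k/q_k = 305/17
k=3  a_k=1  p_k/q_k = 323/18
(x₁, y₁) = (323, 18);  323² − 322·18² = 1 ✓
(323+18√322)^2 = 208657 + 11628√322

323 18
208657 11628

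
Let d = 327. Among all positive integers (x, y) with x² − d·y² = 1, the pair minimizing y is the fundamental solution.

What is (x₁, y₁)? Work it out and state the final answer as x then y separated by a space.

217 12

d=327: √d = [18; 12,36] (ℓ=2, even), read p_1/q_1
k=0  a_k=18  p_k/q_k = 18/1
k=1  a_k=12  p_k/q_k = 217/12
fundamental: x₁=217, y₁=12  (since 47089 − 327·144 = 1)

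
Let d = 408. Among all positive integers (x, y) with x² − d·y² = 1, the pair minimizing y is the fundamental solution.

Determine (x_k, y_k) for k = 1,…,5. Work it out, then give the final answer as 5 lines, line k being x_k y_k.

√408 → a₀=20, period (5,40); ℓ=2 even so k=1
i=0: a=20 ⇒ p=20, q=1
i=1: a=5 ⇒ p=101, q=5
→ (101, 5).  Check: 101²=10201, 408·5²=10200, difference 1.
(x_2, y_2) = (101·101 + 408·5·5, 101·5 + 5·101) = (20401, 1010)
(x_3, y_3) = (101·20401 + 408·5·1010, 101·1010 + 5·20401) = (4120901, 204015)
(x_4, y_4) = (101·4120901 + 408·5·204015, 101·204015 + 5·4120901) = (832401601, 41210020)
(x_5, y_5) = (101·832401601 + 408·5·41210020, 101·41210020 + 5·832401601) = (168141002501, 8324220025)

101 5
20401 1010
4120901 204015
832401601 41210020
168141002501 8324220025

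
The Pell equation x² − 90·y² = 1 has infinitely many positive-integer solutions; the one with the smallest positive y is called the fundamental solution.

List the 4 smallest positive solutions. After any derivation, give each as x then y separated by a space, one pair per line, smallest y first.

√90 → a₀=9, period (2,18); ℓ=2 even so k=1
i=0: a=9 ⇒ p=9, q=1
i=1: a=2 ⇒ p=19, q=2
fundamental: x₁=19, y₁=2  (since 361 − 90·4 = 1)
n=2: (19,2)∘(19,2) = (19·19+90·2·2, 19·2+2·19) = (721,76)
n=3: (721,76)∘(19,2) = (19·721+90·2·76, 19·76+2·721) = (27379,2886)
n=4: (27379,2886)∘(19,2) = (19·27379+90·2·2886, 19·2886+2·27379) = (1039681,109592)

19 2
721 76
27379 2886
1039681 109592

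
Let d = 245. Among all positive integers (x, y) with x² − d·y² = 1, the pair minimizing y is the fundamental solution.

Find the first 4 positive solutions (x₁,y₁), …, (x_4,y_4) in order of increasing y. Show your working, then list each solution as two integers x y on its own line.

51841 3312
5374978561 343394784
557288527109761 35603857991376
57780789062419261441 3691479203918451648

[15; 1,1,1,7,6,7,1,1,1,30] for √245; ℓ=10 ⇒ convergent index 9
i=0: a=15 ⇒ p=15, q=1
…
i=8: a=1 ⇒ p=33825, q=2161
i=9: a=1 ⇒ p=51841, q=3312
fundamental: x₁=51841, y₁=3312  (since 2687489281 − 245·10969344 = 1)
(51841+3312√245)^2 = 5374978561 + 343394784√245
(51841+3312√245)^3 = 557288527109761 + 35603857991376√245
(51841+3312√245)^4 = 57780789062419261441 + 3691479203918451648√245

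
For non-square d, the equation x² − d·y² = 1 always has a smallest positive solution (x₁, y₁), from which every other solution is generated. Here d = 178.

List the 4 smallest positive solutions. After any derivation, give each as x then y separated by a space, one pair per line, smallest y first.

1601 120
5126401 384240
16414734401 1230336360
52559974425601 3939536640480

√178 → a₀=13, period (2,1,12,1,2,26); ℓ=6 even so k=5
k=0  a_k=13  p_k/q_k = 13/1
k=1  a_k=2  p_k/q_k = 27/2
k=2  a_k=1  p_k/q_k = 40/3
…
k=4  a_k=1  p_k/q_k = 547/41
k=5  a_k=2  p_k/q_k = 1601/120
→ (1601, 120).  Check: 1601²=2563201, 178·120²=2563200, difference 1.
k=2:  x_2 = 1601·1601+178·120·120 = 5126401,  y_2 = 1601·120+120·1601 = 384240
k=3:  x_3 = 1601·5126401+178·120·384240 = 16414734401,  y_3 = 1601·384240+120·5126401 = 1230336360
k=4:  x_4 = 1601·16414734401+178·120·1230336360 = 52559974425601,  y_4 = 1601·1230336360+120·16414734401 = 3939536640480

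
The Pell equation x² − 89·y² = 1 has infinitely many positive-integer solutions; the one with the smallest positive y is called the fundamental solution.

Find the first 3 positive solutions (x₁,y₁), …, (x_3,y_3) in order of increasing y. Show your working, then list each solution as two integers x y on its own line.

d=89: √d = [9; 2,3,3,2,18] (ℓ=5, odd), read p_9/q_9
i=0: a=9 ⇒ p=9, q=1
…
i=2: a=3 ⇒ p=66, q=7
…
i=8: a=3 ⇒ p=216991, q=23001
i=9: a=2 ⇒ p=500001, q=53000
(x₁, y₁) = (500001, 53000);  500001² − 89·53000² = 1 ✓
(x_2, y_2) = (500001·500001 + 89·53000·53000, 500001·53000 + 53000·500001) = (500002000001, 53000106000)
(x_3, y_3) = (500001·500002000001 + 89·53000·53000106000, 500001·53000106000 + 53000·500002000001) = (500003000004500001, 53000212000159000)

500001 53000
500002000001 53000106000
500003000004500001 53000212000159000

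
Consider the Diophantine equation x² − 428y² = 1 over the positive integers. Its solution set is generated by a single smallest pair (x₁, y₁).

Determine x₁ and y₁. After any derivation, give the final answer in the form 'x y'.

1850887 89466

√428 → a₀=20, period (1,2,4,1,5,10,5,1,4,2,1,40); ℓ=12 even so k=11
k=0  a_k=20  p_k/q_k = 20/1
k=1  a_k=1  p_k/q_k = 21/1
…
k=6  a_k=10  p_k/q_k = 19571/946
…
k=10  a_k=2  p_k/q_k = 1273708/61567
k=11  a_k=1  p_k/q_k = 1850887/89466
(x₁, y₁) = (1850887, 89466);  1850887² − 428·89466² = 1 ✓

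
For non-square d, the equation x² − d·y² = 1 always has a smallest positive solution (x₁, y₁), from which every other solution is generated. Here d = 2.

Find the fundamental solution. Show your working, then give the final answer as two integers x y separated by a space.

√2 → a₀=1, period (2); ℓ=1 odd so k=1
step 0: (1, 1)  from 1·(1,0) + (0,1)
step 1: (3, 2)  from 2·(1,1) + (1,0)
→ (3, 2).  Check: 3²=9, 2·2²=8, difference 1.

3 2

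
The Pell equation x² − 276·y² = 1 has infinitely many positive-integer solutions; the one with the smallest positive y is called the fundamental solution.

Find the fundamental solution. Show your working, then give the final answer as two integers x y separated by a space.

7775 468

d=276: √d = [16; 1,1,1,1,2,2,2,1,1,1,1,32] (ℓ=12, even), read p_11/q_11
i=0: a=16 ⇒ p=16, q=1
i=1: a=1 ⇒ p=17, q=1
…
i=3: a=1 ⇒ p=50, q=3
i=4: a=1 ⇒ p=83, q=5
i=5: a=2 ⇒ p=216, q=13
…
i=7: a=2 ⇒ p=1246, q=75
…
i=9: a=1 ⇒ p=3007, q=181
i=10: a=1 ⇒ p=4768, q=287
i=11: a=1 ⇒ p=7775, q=468
→ (7775, 468).  Check: 7775²=60450625, 276·468²=60450624, difference 1.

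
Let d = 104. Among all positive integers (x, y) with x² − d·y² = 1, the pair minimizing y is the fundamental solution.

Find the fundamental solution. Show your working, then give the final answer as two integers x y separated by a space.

51 5

√104 → a₀=10, period (5,20); ℓ=2 even so k=1
a_0=10:  p_0=10·1+0=10,  q_0=10·0+1=1
a_1=5:  p_1=5·10+1=51,  q_1=5·1+0=5
→ (51, 5).  Check: 51²=2601, 104·5²=2600, difference 1.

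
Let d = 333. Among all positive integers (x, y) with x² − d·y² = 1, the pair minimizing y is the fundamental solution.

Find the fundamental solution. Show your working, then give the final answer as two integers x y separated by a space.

√333 = [18; 4,36, …], period ℓ=2 (even) → k=1
i=0: a=18 ⇒ p=18, q=1
i=1: a=4 ⇒ p=73, q=4
(x₁, y₁) = (73, 4);  73² − 333·4² = 1 ✓

73 4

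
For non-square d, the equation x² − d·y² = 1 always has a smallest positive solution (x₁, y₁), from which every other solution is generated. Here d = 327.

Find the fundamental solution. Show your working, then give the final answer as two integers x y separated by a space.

217 12

[18; 12,36] for √327; ℓ=2 ⇒ convergent index 1
k=0  a_k=18  p_k/q_k = 18/1
k=1  a_k=12  p_k/q_k = 217/12
fundamental: x₁=217, y₁=12  (since 47089 − 327·144 = 1)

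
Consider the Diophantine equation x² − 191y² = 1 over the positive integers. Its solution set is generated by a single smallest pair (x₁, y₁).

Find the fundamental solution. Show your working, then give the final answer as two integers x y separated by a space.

8994000 650783

√191 = [13; 1,4,1,1,3,…,4,1,26, …], period ℓ=16 (even) → k=15
step 0: (13, 1)  from 13·(1,0) + (0,1)
step 1: (14, 1)  from 1·(13,1) + (1,0)
step 2: (69, 5)  from 4·(14,1) + (13,1)
…
step 4: (152, 11)  from 1·(83,6) + (69,5)
step 5: (539, 39)  from 3·(152,11) + (83,6)
step 6: (1230, 89)  from 2·(539,39) + (152,11)
step 7: (2999, 217)  from 2·(1230,89) + (539,39)
step 8: (40217, 2910)  from 13·(2999,217) + (1230,89)
…
step 10: (207083, 14984)  from 2·(83433,6037) + (40217,2910)
step 11: (704682, 50989)  from 3·(207083,14984) + (83433,6037)
step 12: (911765, 65973)  from 1·(704682,50989) + (207083,14984)
step 13: (1616447, 116962)  from 1·(911765,65973) + (704682,50989)
step 14: (7377553, 533821)  from 4·(1616447,116962) + (911765,65973)
step 15: (8994000, 650783)  from 1·(7377553,533821) + (1616447,116962)
→ (8994000, 650783).  Check: 8994000²=80892036000000, 191·650783²=80892035999999, difference 1.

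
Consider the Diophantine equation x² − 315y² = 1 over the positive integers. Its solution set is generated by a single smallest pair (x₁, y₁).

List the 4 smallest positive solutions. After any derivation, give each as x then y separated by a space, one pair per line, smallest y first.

√315 = [17; 1,2,1,34, …], period ℓ=4 (even) → k=3
a_0=17:  p_0=17·1+0=17,  q_0=17·0+1=1
a_1=1:  p_1=1·17+1=18,  q_1=1·1+0=1
a_2=2:  p_2=2·18+17=53,  q_2=2·1+1=3
a_3=1:  p_3=1·53+18=71,  q_3=1·3+1=4
(x₁, y₁) = (71, 4);  71² − 315·4² = 1 ✓
(x_2, y_2) = (71·71 + 315·4·4, 71·4 + 4·71) = (10081, 568)
(x_3, y_3) = (71·10081 + 315·4·568, 71·568 + 4·10081) = (1431431, 80652)
(x_4, y_4) = (71·1431431 + 315·4·80652, 71·80652 + 4·1431431) = (203253121, 11452016)

71 4
10081 568
1431431 80652
203253121 11452016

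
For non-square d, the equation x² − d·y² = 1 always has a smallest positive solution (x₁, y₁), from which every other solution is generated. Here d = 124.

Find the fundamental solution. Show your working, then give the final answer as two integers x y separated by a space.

d=124: √d = [11; 7,2,1,1,1,…,2,7,22] (ℓ=16, even), read p_15/q_15
i=0: a=11 ⇒ p=11, q=1
i=1: a=7 ⇒ p=78, q=7
i=2: a=2 ⇒ p=167, q=15
i=3: a=1 ⇒ p=245, q=22
i=4: a=1 ⇒ p=412, q=37
i=5: a=1 ⇒ p=657, q=59
i=6: a=3 ⇒ p=2383, q=214
i=7: a=1 ⇒ p=3040, q=273
…
i=9: a=1 ⇒ p=17583, q=1579
i=10: a=3 ⇒ p=67292, q=6043
i=11: a=1 ⇒ p=84875, q=7622
i=12: a=1 ⇒ p=152167, q=13665
…
i=14: a=2 ⇒ p=626251, q=56239
i=15: a=7 ⇒ p=4620799, q=414960
(x₁, y₁) = (4620799, 414960);  4620799² − 124·414960² = 1 ✓

4620799 414960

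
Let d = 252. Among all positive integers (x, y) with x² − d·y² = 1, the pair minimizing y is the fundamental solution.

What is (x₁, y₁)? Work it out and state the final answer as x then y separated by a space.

127 8

√252 = [15; 1,6,1,30, …], period ℓ=4 (even) → k=3
i=0: a=15 ⇒ p=15, q=1
i=1: a=1 ⇒ p=16, q=1
i=2: a=6 ⇒ p=111, q=7
i=3: a=1 ⇒ p=127, q=8
→ (127, 8).  Check: 127²=16129, 252·8²=16128, difference 1.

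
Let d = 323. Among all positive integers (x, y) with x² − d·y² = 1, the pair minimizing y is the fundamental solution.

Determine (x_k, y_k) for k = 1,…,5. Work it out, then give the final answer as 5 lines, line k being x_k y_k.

√323 → a₀=17, period (1,34); ℓ=2 even so k=1
step 0: (17, 1)  from 17·(1,0) + (0,1)
step 1: (18, 1)  from 1·(17,1) + (1,0)
→ (18, 1).  Check: 18²=324, 323·1²=323, difference 1.
k=2:  x_2 = 18·18+323·1·1 = 647,  y_2 = 18·1+1·18 = 36
k=3:  x_3 = 18·647+323·1·36 = 23274,  y_3 = 18·36+1·647 = 1295
k=4:  x_4 = 18·23274+323·1·1295 = 837217,  y_4 = 18·1295+1·23274 = 46584
k=5:  x_5 = 18·837217+323·1·46584 = 30116538,  y_5 = 18·46584+1·837217 = 1675729

18 1
647 36
23274 1295
837217 46584
30116538 1675729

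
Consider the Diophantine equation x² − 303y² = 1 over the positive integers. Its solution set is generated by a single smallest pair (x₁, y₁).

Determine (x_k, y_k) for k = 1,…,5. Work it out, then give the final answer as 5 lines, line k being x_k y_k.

2524 145
12741151 731960
64317327724 3694933935
324673857609601 18652025771920
1638953568895938124 94155422401718225

√303 → a₀=17, period (2,2,5,2,2,34); ℓ=6 even so k=5
step 0: (17, 1)  from 17·(1,0) + (0,1)
…
step 4: (1027, 59)  from 2·(470,27) + (87,5)
step 5: (2524, 145)  from 2·(1027,59) + (470,27)
(x₁, y₁) = (2524, 145);  2524² − 303·145² = 1 ✓
(2524+145√303)^2 = 12741151 + 731960√303
(2524+145√303)^3 = 64317327724 + 3694933935√303
(2524+145√303)^4 = 324673857609601 + 18652025771920√303
(2524+145√303)^5 = 1638953568895938124 + 94155422401718225√303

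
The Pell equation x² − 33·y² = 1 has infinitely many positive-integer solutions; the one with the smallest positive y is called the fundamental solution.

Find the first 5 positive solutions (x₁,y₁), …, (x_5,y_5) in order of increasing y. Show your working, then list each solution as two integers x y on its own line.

[5; 1,2,1,10] for √33; ℓ=4 ⇒ convergent index 3
i=0: a=5 ⇒ p=5, q=1
…
i=2: a=2 ⇒ p=17, q=3
i=3: a=1 ⇒ p=23, q=4
→ (23, 4).  Check: 23²=529, 33·4²=528, difference 1.
(x_2, y_2) = (23·23 + 33·4·4, 23·4 + 4·23) = (1057, 184)
(x_3, y_3) = (23·1057 + 33·4·184, 23·184 + 4·1057) = (48599, 8460)
(x_4, y_4) = (23·48599 + 33·4·8460, 23·8460 + 4·48599) = (2234497, 388976)
(x_5, y_5) = (23·2234497 + 33·4·388976, 23·388976 + 4·2234497) = (102738263, 17884436)

23 4
1057 184
48599 8460
2234497 388976
102738263 17884436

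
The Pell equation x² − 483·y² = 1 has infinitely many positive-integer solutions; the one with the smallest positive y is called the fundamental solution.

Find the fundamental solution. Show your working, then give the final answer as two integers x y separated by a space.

22 1

[21; 1,42] for √483; ℓ=2 ⇒ convergent index 1
a_0=21:  p_0=21·1+0=21,  q_0=21·0+1=1
a_1=1:  p_1=1·21+1=22,  q_1=1·1+0=1
→ (22, 1).  Check: 22²=484, 483·1²=483, difference 1.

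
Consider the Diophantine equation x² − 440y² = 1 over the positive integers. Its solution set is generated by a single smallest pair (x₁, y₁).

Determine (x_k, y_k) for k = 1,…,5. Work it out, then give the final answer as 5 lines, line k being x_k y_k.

d=440: √d = [20; 1,40] (ℓ=2, even), read p_1/q_1
a_0=20:  p_0=20·1+0=20,  q_0=20·0+1=1
a_1=1:  p_1=1·20+1=21,  q_1=1·1+0=1
(x₁, y₁) = (21, 1);  21² − 440·1² = 1 ✓
n=2: (21,1)∘(21,1) = (21·21+440·1·1, 21·1+1·21) = (881,42)
n=3: (881,42)∘(21,1) = (21·881+440·1·42, 21·42+1·881) = (36981,1763)
n=4: (36981,1763)∘(21,1) = (21·36981+440·1·1763, 21·1763+1·36981) = (1552321,74004)
n=5: (1552321,74004)∘(21,1) = (21·1552321+440·1·74004, 21·74004+1·1552321) = (65160501,3106405)

21 1
881 42
36981 1763
1552321 74004
65160501 3106405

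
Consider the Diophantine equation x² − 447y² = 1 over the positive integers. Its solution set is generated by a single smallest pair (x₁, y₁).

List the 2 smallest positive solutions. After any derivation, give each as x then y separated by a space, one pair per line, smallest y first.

148 7
43807 2072

√447 = [21; 7,42, …], period ℓ=2 (even) → k=1
i=0: a=21 ⇒ p=21, q=1
i=1: a=7 ⇒ p=148, q=7
fundamental: x₁=148, y₁=7  (since 21904 − 447·49 = 1)
(148+7√447)^2 = 43807 + 2072√447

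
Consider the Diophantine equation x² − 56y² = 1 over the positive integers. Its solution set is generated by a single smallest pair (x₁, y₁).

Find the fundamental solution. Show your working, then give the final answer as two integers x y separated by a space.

√56 → a₀=7, period (2,14); ℓ=2 even so k=1
k=0  a_k=7  p_k/q_k = 7/1
k=1  a_k=2  p_k/q_k = 15/2
fundamental: x₁=15, y₁=2  (since 225 − 56·4 = 1)

15 2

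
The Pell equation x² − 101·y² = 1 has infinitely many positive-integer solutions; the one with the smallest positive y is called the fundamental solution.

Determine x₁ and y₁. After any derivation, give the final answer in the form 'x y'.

d=101: √d = [10; 20] (ℓ=1, odd), read p_1/q_1
k=0  a_k=10  p_k/q_k = 10/1
k=1  a_k=20  p_k/q_k = 201/20
fundamental: x₁=201, y₁=20  (since 40401 − 101·400 = 1)

201 20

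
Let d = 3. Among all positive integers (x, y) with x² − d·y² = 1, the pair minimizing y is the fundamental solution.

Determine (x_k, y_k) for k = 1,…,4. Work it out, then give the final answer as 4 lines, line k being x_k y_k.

2 1
7 4
26 15
97 56

√3 = [1; 1,2, …], period ℓ=2 (even) → k=1
step 0: (1, 1)  from 1·(1,0) + (0,1)
step 1: (2, 1)  from 1·(1,1) + (1,0)
fundamental: x₁=2, y₁=1  (since 4 − 3·1 = 1)
n=2: (2,1)∘(2,1) = (2·2+3·1·1, 2·1+1·2) = (7,4)
n=3: (7,4)∘(2,1) = (2·7+3·1·4, 2·4+1·7) = (26,15)
n=4: (26,15)∘(2,1) = (2·26+3·1·15, 2·15+1·26) = (97,56)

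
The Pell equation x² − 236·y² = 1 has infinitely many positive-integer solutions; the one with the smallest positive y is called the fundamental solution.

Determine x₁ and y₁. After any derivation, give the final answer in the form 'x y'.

√236 → a₀=15, period (2,1,3,5,1,6,1,5,3,1,2,30); ℓ=12 even so k=11
step 0: (15, 1)  from 15·(1,0) + (0,1)
step 1: (31, 2)  from 2·(15,1) + (1,0)
…
step 5: (1060, 69)  from 1·(891,58) + (169,11)
…
step 8: (48806, 3177)  from 5·(8311,541) + (7251,472)
…
step 10: (203535, 13249)  from 1·(154729,10072) + (48806,3177)
step 11: (561799, 36570)  from 2·(203535,13249) + (154729,10072)
→ (561799, 36570).  Check: 561799²=315618116401, 236·36570²=315618116400, difference 1.

561799 36570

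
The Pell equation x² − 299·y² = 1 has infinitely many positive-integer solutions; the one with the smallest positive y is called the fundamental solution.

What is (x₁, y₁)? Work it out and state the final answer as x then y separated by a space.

√299 = [17; 3,2,3,34, …], period ℓ=4 (even) → k=3
step 0: (17, 1)  from 17·(1,0) + (0,1)
…
step 2: (121, 7)  from 2·(52,3) + (17,1)
step 3: (415, 24)  from 3·(121,7) + (52,3)
→ (415, 24).  Check: 415²=172225, 299·24²=172224, difference 1.

415 24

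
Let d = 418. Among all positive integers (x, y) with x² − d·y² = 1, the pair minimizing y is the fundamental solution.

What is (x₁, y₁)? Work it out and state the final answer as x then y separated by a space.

√418 = [20; 2,4,20,4,2,40, …], period ℓ=6 (even) → k=5
k=0  a_k=20  p_k/q_k = 20/1
k=1  a_k=2  p_k/q_k = 41/2
k=2  a_k=4  p_k/q_k = 184/9
…
k=4  a_k=4  p_k/q_k = 15068/737
k=5  a_k=2  p_k/q_k = 33857/1656
→ (33857, 1656).  Check: 33857²=1146296449, 418·1656²=1146296448, difference 1.

33857 1656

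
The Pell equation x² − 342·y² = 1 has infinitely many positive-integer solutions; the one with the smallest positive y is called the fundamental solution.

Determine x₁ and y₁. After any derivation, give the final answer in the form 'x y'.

37 2

√342 = [18; 2,36, …], period ℓ=2 (even) → k=1
step 0: (18, 1)  from 18·(1,0) + (0,1)
step 1: (37, 2)  from 2·(18,1) + (1,0)
fundamental: x₁=37, y₁=2  (since 1369 − 342·4 = 1)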